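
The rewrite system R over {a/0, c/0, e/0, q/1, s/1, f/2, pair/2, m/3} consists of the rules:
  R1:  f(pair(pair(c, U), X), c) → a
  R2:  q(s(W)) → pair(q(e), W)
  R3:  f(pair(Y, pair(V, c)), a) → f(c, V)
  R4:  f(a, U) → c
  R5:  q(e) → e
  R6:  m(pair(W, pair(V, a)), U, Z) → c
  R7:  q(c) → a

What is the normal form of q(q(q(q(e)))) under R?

e

1. q(q(q(q(e))))  →  q(q(q(e)))   [R5 at 1.1.1]
2. q(q(q(e)))  →  q(q(e))   [R5 at 1.1]
3. q(q(e))  →  q(e)   [R5 at 1]
4. q(e)  →  e   [R5 at ε]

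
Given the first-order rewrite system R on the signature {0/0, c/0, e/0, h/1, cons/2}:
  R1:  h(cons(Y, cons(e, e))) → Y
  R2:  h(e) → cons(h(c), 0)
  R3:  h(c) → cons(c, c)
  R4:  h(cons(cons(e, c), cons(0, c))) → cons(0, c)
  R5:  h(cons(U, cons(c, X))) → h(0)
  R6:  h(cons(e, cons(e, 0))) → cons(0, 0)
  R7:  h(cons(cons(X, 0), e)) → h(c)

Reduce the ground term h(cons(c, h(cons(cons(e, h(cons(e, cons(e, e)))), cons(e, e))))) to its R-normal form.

c

1. h(cons(c, h(cons(cons(e, h(cons(e, cons(e, e)))), cons(e, e)))))  →  h(cons(c, cons(e, h(cons(e, cons(e, e))))))   [R1 at 1.2]
2. h(cons(c, cons(e, h(cons(e, cons(e, e))))))  →  h(cons(c, cons(e, e)))   [R1 at 1.2.2]
3. h(cons(c, cons(e, e)))  →  c   [R1 at ε]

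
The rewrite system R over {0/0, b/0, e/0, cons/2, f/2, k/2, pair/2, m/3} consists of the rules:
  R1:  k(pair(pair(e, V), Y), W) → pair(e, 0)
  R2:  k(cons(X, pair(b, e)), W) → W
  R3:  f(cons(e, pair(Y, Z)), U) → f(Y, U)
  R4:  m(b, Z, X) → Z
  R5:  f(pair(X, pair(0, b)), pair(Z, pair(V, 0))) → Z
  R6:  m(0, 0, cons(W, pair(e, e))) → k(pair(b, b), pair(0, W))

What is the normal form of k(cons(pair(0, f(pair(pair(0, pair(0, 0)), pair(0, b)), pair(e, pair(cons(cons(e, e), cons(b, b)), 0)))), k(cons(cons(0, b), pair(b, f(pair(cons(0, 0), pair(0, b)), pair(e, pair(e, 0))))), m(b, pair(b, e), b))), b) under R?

1. k(cons(pair(0, f(pair(pair(0, pair(0, 0)), pair(0, b)), pair(e, pair(cons(cons(e, e), cons(b, b)), 0)))), k(cons(cons(0, b), pair(b, f(pair(cons(0, 0), pair(0, b)), pair(e, pair(e, 0))))), m(b, pair(b, e), b))), b)  →  k(cons(pair(0, e), k(cons(cons(0, b), pair(b, f(pair(cons(0, 0), pair(0, b)), pair(e, pair(e, 0))))), m(b, pair(b, e), b))), b)   [R5 at 1.1.2]
2. k(cons(pair(0, e), k(cons(cons(0, b), pair(b, f(pair(cons(0, 0), pair(0, b)), pair(e, pair(e, 0))))), m(b, pair(b, e), b))), b)  →  k(cons(pair(0, e), k(cons(cons(0, b), pair(b, e)), m(b, pair(b, e), b))), b)   [R5 at 1.2.1.2.2]
3. k(cons(pair(0, e), k(cons(cons(0, b), pair(b, e)), m(b, pair(b, e), b))), b)  →  k(cons(pair(0, e), m(b, pair(b, e), b)), b)   [R2 at 1.2]
4. k(cons(pair(0, e), m(b, pair(b, e), b)), b)  →  k(cons(pair(0, e), pair(b, e)), b)   [R4 at 1.2]
5. k(cons(pair(0, e), pair(b, e)), b)  →  b   [R2 at ε]

b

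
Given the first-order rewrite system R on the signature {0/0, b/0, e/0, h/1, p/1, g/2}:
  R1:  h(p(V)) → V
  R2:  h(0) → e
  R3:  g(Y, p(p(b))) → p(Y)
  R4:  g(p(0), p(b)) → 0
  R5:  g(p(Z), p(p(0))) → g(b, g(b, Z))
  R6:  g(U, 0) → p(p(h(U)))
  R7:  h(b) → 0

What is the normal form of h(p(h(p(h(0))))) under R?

e

1. h(p(h(p(h(0)))))  →  h(p(h(0)))   [R1 at ε]
2. h(p(h(0)))  →  h(0)   [R1 at ε]
3. h(0)  →  e   [R2 at ε]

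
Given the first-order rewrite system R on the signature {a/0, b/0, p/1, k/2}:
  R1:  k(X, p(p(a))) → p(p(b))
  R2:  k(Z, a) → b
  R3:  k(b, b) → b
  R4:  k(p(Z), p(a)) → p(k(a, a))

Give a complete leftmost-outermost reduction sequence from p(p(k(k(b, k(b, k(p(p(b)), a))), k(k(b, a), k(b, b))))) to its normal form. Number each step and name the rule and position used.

1. p(p(k(k(b, k(b, k(p(p(b)), a))), k(k(b, a), k(b, b)))))  →  p(p(k(k(b, k(b, b)), k(k(b, a), k(b, b)))))   [R2 at 1.1.1.2.2]
2. p(p(k(k(b, k(b, b)), k(k(b, a), k(b, b)))))  →  p(p(k(k(b, b), k(k(b, a), k(b, b)))))   [R3 at 1.1.1.2]
3. p(p(k(k(b, b), k(k(b, a), k(b, b)))))  →  p(p(k(b, k(k(b, a), k(b, b)))))   [R3 at 1.1.1]
4. p(p(k(b, k(k(b, a), k(b, b)))))  →  p(p(k(b, k(b, k(b, b)))))   [R2 at 1.1.2.1]
5. p(p(k(b, k(b, k(b, b)))))  →  p(p(k(b, k(b, b))))   [R3 at 1.1.2.2]
6. p(p(k(b, k(b, b))))  →  p(p(k(b, b)))   [R3 at 1.1.2]
7. p(p(k(b, b)))  →  p(p(b))   [R3 at 1.1]

p(p(b))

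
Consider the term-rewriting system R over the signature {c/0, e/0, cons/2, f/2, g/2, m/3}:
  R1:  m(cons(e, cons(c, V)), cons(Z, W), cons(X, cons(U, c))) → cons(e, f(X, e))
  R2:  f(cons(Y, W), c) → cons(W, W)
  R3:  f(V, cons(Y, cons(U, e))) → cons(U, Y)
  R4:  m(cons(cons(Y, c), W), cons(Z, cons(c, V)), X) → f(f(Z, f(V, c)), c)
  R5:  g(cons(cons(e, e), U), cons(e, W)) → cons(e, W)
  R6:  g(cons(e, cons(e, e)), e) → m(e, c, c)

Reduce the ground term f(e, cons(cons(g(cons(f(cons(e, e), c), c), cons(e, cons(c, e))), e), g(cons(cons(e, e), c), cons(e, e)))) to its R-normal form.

1. f(e, cons(cons(g(cons(f(cons(e, e), c), c), cons(e, cons(c, e))), e), g(cons(cons(e, e), c), cons(e, e))))  →  f(e, cons(cons(g(cons(cons(e, e), c), cons(e, cons(c, e))), e), g(cons(cons(e, e), c), cons(e, e))))   [R2 at 2.1.1.1.1]
2. f(e, cons(cons(g(cons(cons(e, e), c), cons(e, cons(c, e))), e), g(cons(cons(e, e), c), cons(e, e))))  →  f(e, cons(cons(cons(e, cons(c, e)), e), g(cons(cons(e, e), c), cons(e, e))))   [R5 at 2.1.1]
3. f(e, cons(cons(cons(e, cons(c, e)), e), g(cons(cons(e, e), c), cons(e, e))))  →  f(e, cons(cons(cons(e, cons(c, e)), e), cons(e, e)))   [R5 at 2.2]
4. f(e, cons(cons(cons(e, cons(c, e)), e), cons(e, e)))  →  cons(e, cons(cons(e, cons(c, e)), e))   [R3 at ε]

cons(e, cons(cons(e, cons(c, e)), e))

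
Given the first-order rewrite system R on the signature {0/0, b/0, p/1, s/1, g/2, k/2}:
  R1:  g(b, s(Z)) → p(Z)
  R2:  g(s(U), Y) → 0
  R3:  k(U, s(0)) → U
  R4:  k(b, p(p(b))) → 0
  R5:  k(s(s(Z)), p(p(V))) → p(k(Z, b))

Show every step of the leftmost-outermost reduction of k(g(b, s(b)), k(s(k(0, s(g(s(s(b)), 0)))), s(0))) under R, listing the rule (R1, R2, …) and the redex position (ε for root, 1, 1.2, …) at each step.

1. k(g(b, s(b)), k(s(k(0, s(g(s(s(b)), 0)))), s(0)))  →  k(p(b), k(s(k(0, s(g(s(s(b)), 0)))), s(0)))   [R1 at 1]
2. k(p(b), k(s(k(0, s(g(s(s(b)), 0)))), s(0)))  →  k(p(b), s(k(0, s(g(s(s(b)), 0)))))   [R3 at 2]
3. k(p(b), s(k(0, s(g(s(s(b)), 0)))))  →  k(p(b), s(k(0, s(0))))   [R2 at 2.1.2.1]
4. k(p(b), s(k(0, s(0))))  →  k(p(b), s(0))   [R3 at 2.1]
5. k(p(b), s(0))  →  p(b)   [R3 at ε]

p(b)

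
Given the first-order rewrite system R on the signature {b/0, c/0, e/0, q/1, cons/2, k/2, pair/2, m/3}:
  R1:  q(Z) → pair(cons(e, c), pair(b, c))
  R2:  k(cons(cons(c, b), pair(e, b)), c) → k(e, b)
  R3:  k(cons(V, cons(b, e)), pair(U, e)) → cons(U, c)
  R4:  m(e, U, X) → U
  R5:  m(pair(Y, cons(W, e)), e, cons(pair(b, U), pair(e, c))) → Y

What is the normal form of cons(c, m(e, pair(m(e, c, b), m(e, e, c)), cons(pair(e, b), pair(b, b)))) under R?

cons(c, pair(c, e))

1. cons(c, m(e, pair(m(e, c, b), m(e, e, c)), cons(pair(e, b), pair(b, b))))  →  cons(c, pair(m(e, c, b), m(e, e, c)))   [R4 at 2]
2. cons(c, pair(m(e, c, b), m(e, e, c)))  →  cons(c, pair(c, m(e, e, c)))   [R4 at 2.1]
3. cons(c, pair(c, m(e, e, c)))  →  cons(c, pair(c, e))   [R4 at 2.2]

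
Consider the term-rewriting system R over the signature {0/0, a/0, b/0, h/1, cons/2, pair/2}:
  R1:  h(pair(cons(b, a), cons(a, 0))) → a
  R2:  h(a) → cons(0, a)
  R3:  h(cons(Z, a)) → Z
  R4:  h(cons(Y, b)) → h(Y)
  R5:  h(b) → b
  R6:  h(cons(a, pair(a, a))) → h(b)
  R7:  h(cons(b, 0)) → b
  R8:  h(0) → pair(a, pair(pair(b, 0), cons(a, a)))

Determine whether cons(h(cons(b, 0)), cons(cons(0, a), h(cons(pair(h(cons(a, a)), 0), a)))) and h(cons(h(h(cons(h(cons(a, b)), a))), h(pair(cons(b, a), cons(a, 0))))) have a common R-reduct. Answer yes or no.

no — NF(t₁) = cons(b, cons(cons(0, a), pair(a, 0))), NF(t₂) = 0

Reduce t₁ = cons(h(cons(b, 0)), cons(cons(0, a), h(cons(pair(h(cons(a, a)), 0), a)))):
1. cons(h(cons(b, 0)), cons(cons(0, a), h(cons(pair(h(cons(a, a)), 0), a))))  →  cons(b, cons(cons(0, a), h(cons(pair(h(cons(a, a)), 0), a))))   [R7 at 1]
2. cons(b, cons(cons(0, a), h(cons(pair(h(cons(a, a)), 0), a))))  →  cons(b, cons(cons(0, a), pair(h(cons(a, a)), 0)))   [R3 at 2.2]
3. cons(b, cons(cons(0, a), pair(h(cons(a, a)), 0)))  →  cons(b, cons(cons(0, a), pair(a, 0)))   [R3 at 2.2.1]

Reduce t₂ = h(cons(h(h(cons(h(cons(a, b)), a))), h(pair(cons(b, a), cons(a, 0))))):
1. h(cons(h(h(cons(h(cons(a, b)), a))), h(pair(cons(b, a), cons(a, 0)))))  →  h(cons(h(h(cons(a, b))), h(pair(cons(b, a), cons(a, 0)))))   [R3 at 1.1.1]
2. h(cons(h(h(cons(a, b))), h(pair(cons(b, a), cons(a, 0)))))  →  h(cons(h(h(a)), h(pair(cons(b, a), cons(a, 0)))))   [R4 at 1.1.1]
3. h(cons(h(h(a)), h(pair(cons(b, a), cons(a, 0)))))  →  h(cons(h(cons(0, a)), h(pair(cons(b, a), cons(a, 0)))))   [R2 at 1.1.1]
4. h(cons(h(cons(0, a)), h(pair(cons(b, a), cons(a, 0)))))  →  h(cons(0, h(pair(cons(b, a), cons(a, 0)))))   [R3 at 1.1]
5. h(cons(0, h(pair(cons(b, a), cons(a, 0)))))  →  h(cons(0, a))   [R1 at 1.2]
6. h(cons(0, a))  →  0   [R3 at ε]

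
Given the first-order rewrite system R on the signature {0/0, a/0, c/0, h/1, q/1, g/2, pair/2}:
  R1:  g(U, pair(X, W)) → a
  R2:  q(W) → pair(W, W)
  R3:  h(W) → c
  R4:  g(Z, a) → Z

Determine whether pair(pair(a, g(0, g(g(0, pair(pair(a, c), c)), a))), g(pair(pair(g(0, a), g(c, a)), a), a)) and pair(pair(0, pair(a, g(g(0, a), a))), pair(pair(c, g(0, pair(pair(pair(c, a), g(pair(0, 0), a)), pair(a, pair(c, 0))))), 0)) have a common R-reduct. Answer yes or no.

no — NF(t₁) = pair(pair(a, 0), pair(pair(0, c), a)), NF(t₂) = pair(pair(0, pair(a, 0)), pair(pair(c, a), 0))

Reduce t₁ = pair(pair(a, g(0, g(g(0, pair(pair(a, c), c)), a))), g(pair(pair(g(0, a), g(c, a)), a), a)):
1. pair(pair(a, g(0, g(g(0, pair(pair(a, c), c)), a))), g(pair(pair(g(0, a), g(c, a)), a), a))  →  pair(pair(a, g(0, g(0, pair(pair(a, c), c)))), g(pair(pair(g(0, a), g(c, a)), a), a))   [R4 at 1.2.2]
2. pair(pair(a, g(0, g(0, pair(pair(a, c), c)))), g(pair(pair(g(0, a), g(c, a)), a), a))  →  pair(pair(a, g(0, a)), g(pair(pair(g(0, a), g(c, a)), a), a))   [R1 at 1.2.2]
3. pair(pair(a, g(0, a)), g(pair(pair(g(0, a), g(c, a)), a), a))  →  pair(pair(a, 0), g(pair(pair(g(0, a), g(c, a)), a), a))   [R4 at 1.2]
4. pair(pair(a, 0), g(pair(pair(g(0, a), g(c, a)), a), a))  →  pair(pair(a, 0), pair(pair(g(0, a), g(c, a)), a))   [R4 at 2]
5. pair(pair(a, 0), pair(pair(g(0, a), g(c, a)), a))  →  pair(pair(a, 0), pair(pair(0, g(c, a)), a))   [R4 at 2.1.1]
6. pair(pair(a, 0), pair(pair(0, g(c, a)), a))  →  pair(pair(a, 0), pair(pair(0, c), a))   [R4 at 2.1.2]

Reduce t₂ = pair(pair(0, pair(a, g(g(0, a), a))), pair(pair(c, g(0, pair(pair(pair(c, a), g(pair(0, 0), a)), pair(a, pair(c, 0))))), 0)):
1. pair(pair(0, pair(a, g(g(0, a), a))), pair(pair(c, g(0, pair(pair(pair(c, a), g(pair(0, 0), a)), pair(a, pair(c, 0))))), 0))  →  pair(pair(0, pair(a, g(0, a))), pair(pair(c, g(0, pair(pair(pair(c, a), g(pair(0, 0), a)), pair(a, pair(c, 0))))), 0))   [R4 at 1.2.2]
2. pair(pair(0, pair(a, g(0, a))), pair(pair(c, g(0, pair(pair(pair(c, a), g(pair(0, 0), a)), pair(a, pair(c, 0))))), 0))  →  pair(pair(0, pair(a, 0)), pair(pair(c, g(0, pair(pair(pair(c, a), g(pair(0, 0), a)), pair(a, pair(c, 0))))), 0))   [R4 at 1.2.2]
3. pair(pair(0, pair(a, 0)), pair(pair(c, g(0, pair(pair(pair(c, a), g(pair(0, 0), a)), pair(a, pair(c, 0))))), 0))  →  pair(pair(0, pair(a, 0)), pair(pair(c, a), 0))   [R1 at 2.1.2]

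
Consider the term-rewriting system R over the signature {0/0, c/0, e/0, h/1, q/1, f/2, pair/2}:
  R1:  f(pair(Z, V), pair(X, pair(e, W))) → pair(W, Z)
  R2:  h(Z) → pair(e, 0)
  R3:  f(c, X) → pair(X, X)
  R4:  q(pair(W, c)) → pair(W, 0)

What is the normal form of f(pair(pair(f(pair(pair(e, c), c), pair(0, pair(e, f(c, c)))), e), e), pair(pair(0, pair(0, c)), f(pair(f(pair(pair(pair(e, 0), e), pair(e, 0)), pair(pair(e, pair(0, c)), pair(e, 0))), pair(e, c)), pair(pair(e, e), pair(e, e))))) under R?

pair(pair(0, pair(pair(e, 0), e)), pair(pair(pair(c, c), pair(e, c)), e))

1. f(pair(pair(f(pair(pair(e, c), c), pair(0, pair(e, f(c, c)))), e), e), pair(pair(0, pair(0, c)), f(pair(f(pair(pair(pair(e, 0), e), pair(e, 0)), pair(pair(e, pair(0, c)), pair(e, 0))), pair(e, c)), pair(pair(e, e), pair(e, e)))))  →  f(pair(pair(pair(f(c, c), pair(e, c)), e), e), pair(pair(0, pair(0, c)), f(pair(f(pair(pair(pair(e, 0), e), pair(e, 0)), pair(pair(e, pair(0, c)), pair(e, 0))), pair(e, c)), pair(pair(e, e), pair(e, e)))))   [R1 at 1.1.1]
2. f(pair(pair(pair(f(c, c), pair(e, c)), e), e), pair(pair(0, pair(0, c)), f(pair(f(pair(pair(pair(e, 0), e), pair(e, 0)), pair(pair(e, pair(0, c)), pair(e, 0))), pair(e, c)), pair(pair(e, e), pair(e, e)))))  →  f(pair(pair(pair(pair(c, c), pair(e, c)), e), e), pair(pair(0, pair(0, c)), f(pair(f(pair(pair(pair(e, 0), e), pair(e, 0)), pair(pair(e, pair(0, c)), pair(e, 0))), pair(e, c)), pair(pair(e, e), pair(e, e)))))   [R3 at 1.1.1.1]
3. f(pair(pair(pair(pair(c, c), pair(e, c)), e), e), pair(pair(0, pair(0, c)), f(pair(f(pair(pair(pair(e, 0), e), pair(e, 0)), pair(pair(e, pair(0, c)), pair(e, 0))), pair(e, c)), pair(pair(e, e), pair(e, e)))))  →  f(pair(pair(pair(pair(c, c), pair(e, c)), e), e), pair(pair(0, pair(0, c)), pair(e, f(pair(pair(pair(e, 0), e), pair(e, 0)), pair(pair(e, pair(0, c)), pair(e, 0))))))   [R1 at 2.2]
4. f(pair(pair(pair(pair(c, c), pair(e, c)), e), e), pair(pair(0, pair(0, c)), pair(e, f(pair(pair(pair(e, 0), e), pair(e, 0)), pair(pair(e, pair(0, c)), pair(e, 0))))))  →  pair(f(pair(pair(pair(e, 0), e), pair(e, 0)), pair(pair(e, pair(0, c)), pair(e, 0))), pair(pair(pair(c, c), pair(e, c)), e))   [R1 at ε]
5. pair(f(pair(pair(pair(e, 0), e), pair(e, 0)), pair(pair(e, pair(0, c)), pair(e, 0))), pair(pair(pair(c, c), pair(e, c)), e))  →  pair(pair(0, pair(pair(e, 0), e)), pair(pair(pair(c, c), pair(e, c)), e))   [R1 at 1]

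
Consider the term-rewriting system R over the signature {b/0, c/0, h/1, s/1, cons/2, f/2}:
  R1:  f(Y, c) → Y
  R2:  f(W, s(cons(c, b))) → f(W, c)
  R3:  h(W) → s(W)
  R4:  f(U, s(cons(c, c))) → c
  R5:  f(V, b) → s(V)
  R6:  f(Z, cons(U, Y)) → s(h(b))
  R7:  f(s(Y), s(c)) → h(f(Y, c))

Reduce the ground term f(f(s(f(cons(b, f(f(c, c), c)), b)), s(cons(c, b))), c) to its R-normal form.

s(s(cons(b, c)))

1. f(f(s(f(cons(b, f(f(c, c), c)), b)), s(cons(c, b))), c)  →  f(s(f(cons(b, f(f(c, c), c)), b)), s(cons(c, b)))   [R1 at ε]
2. f(s(f(cons(b, f(f(c, c), c)), b)), s(cons(c, b)))  →  f(s(f(cons(b, f(f(c, c), c)), b)), c)   [R2 at ε]
3. f(s(f(cons(b, f(f(c, c), c)), b)), c)  →  s(f(cons(b, f(f(c, c), c)), b))   [R1 at ε]
4. s(f(cons(b, f(f(c, c), c)), b))  →  s(s(cons(b, f(f(c, c), c))))   [R5 at 1]
5. s(s(cons(b, f(f(c, c), c))))  →  s(s(cons(b, f(c, c))))   [R1 at 1.1.2]
6. s(s(cons(b, f(c, c))))  →  s(s(cons(b, c)))   [R1 at 1.1.2]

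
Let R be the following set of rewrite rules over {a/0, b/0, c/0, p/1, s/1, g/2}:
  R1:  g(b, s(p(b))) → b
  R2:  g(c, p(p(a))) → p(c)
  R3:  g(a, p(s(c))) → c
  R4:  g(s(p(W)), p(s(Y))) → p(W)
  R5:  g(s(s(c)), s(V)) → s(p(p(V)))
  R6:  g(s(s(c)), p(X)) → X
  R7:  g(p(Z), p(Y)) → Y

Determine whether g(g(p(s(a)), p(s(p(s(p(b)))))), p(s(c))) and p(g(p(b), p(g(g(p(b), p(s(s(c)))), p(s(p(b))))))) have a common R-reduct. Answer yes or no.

Reduce t₁ = g(g(p(s(a)), p(s(p(s(p(b)))))), p(s(c))):
1. g(g(p(s(a)), p(s(p(s(p(b)))))), p(s(c)))  →  g(s(p(s(p(b)))), p(s(c)))   [R7 at 1]
2. g(s(p(s(p(b)))), p(s(c)))  →  p(s(p(b)))   [R4 at ε]

Reduce t₂ = p(g(p(b), p(g(g(p(b), p(s(s(c)))), p(s(p(b))))))):
1. p(g(p(b), p(g(g(p(b), p(s(s(c)))), p(s(p(b)))))))  →  p(g(g(p(b), p(s(s(c)))), p(s(p(b)))))   [R7 at 1]
2. p(g(g(p(b), p(s(s(c)))), p(s(p(b)))))  →  p(g(s(s(c)), p(s(p(b)))))   [R7 at 1.1]
3. p(g(s(s(c)), p(s(p(b)))))  →  p(s(p(b)))   [R6 at 1]

yes — NF(t₁) = p(s(p(b))), NF(t₂) = p(s(p(b)))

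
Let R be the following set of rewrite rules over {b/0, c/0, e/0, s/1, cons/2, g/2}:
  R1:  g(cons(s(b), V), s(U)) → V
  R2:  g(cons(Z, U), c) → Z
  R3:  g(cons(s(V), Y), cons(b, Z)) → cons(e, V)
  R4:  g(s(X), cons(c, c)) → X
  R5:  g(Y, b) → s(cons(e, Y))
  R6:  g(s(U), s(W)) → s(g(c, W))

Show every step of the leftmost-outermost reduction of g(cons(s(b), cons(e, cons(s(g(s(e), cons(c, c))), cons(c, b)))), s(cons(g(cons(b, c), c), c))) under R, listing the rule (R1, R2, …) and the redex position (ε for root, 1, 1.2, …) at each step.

1. g(cons(s(b), cons(e, cons(s(g(s(e), cons(c, c))), cons(c, b)))), s(cons(g(cons(b, c), c), c)))  →  cons(e, cons(s(g(s(e), cons(c, c))), cons(c, b)))   [R1 at ε]
2. cons(e, cons(s(g(s(e), cons(c, c))), cons(c, b)))  →  cons(e, cons(s(e), cons(c, b)))   [R4 at 2.1.1]

cons(e, cons(s(e), cons(c, b)))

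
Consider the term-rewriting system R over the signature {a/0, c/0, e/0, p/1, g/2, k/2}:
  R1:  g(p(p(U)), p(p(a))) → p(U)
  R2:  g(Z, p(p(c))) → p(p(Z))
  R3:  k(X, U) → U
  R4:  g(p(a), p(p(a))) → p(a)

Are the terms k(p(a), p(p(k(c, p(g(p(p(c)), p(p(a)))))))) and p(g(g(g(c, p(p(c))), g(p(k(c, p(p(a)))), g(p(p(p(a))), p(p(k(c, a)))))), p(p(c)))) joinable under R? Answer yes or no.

Reduce t₁ = k(p(a), p(p(k(c, p(g(p(p(c)), p(p(a)))))))):
1. k(p(a), p(p(k(c, p(g(p(p(c)), p(p(a))))))))  →  p(p(k(c, p(g(p(p(c)), p(p(a)))))))   [R3 at ε]
2. p(p(k(c, p(g(p(p(c)), p(p(a)))))))  →  p(p(p(g(p(p(c)), p(p(a))))))   [R3 at 1.1]
3. p(p(p(g(p(p(c)), p(p(a))))))  →  p(p(p(p(c))))   [R1 at 1.1.1]

Reduce t₂ = p(g(g(g(c, p(p(c))), g(p(k(c, p(p(a)))), g(p(p(p(a))), p(p(k(c, a)))))), p(p(c)))):
1. p(g(g(g(c, p(p(c))), g(p(k(c, p(p(a)))), g(p(p(p(a))), p(p(k(c, a)))))), p(p(c))))  →  p(p(p(g(g(c, p(p(c))), g(p(k(c, p(p(a)))), g(p(p(p(a))), p(p(k(c, a)))))))))   [R2 at 1]
2. p(p(p(g(g(c, p(p(c))), g(p(k(c, p(p(a)))), g(p(p(p(a))), p(p(k(c, a)))))))))  →  p(p(p(g(p(p(c)), g(p(k(c, p(p(a)))), g(p(p(p(a))), p(p(k(c, a)))))))))   [R2 at 1.1.1.1]
3. p(p(p(g(p(p(c)), g(p(k(c, p(p(a)))), g(p(p(p(a))), p(p(k(c, a)))))))))  →  p(p(p(g(p(p(c)), g(p(p(p(a))), g(p(p(p(a))), p(p(k(c, a)))))))))   [R3 at 1.1.1.2.1.1]
4. p(p(p(g(p(p(c)), g(p(p(p(a))), g(p(p(p(a))), p(p(k(c, a)))))))))  →  p(p(p(g(p(p(c)), g(p(p(p(a))), g(p(p(p(a))), p(p(a))))))))   [R3 at 1.1.1.2.2.2.1.1]
5. p(p(p(g(p(p(c)), g(p(p(p(a))), g(p(p(p(a))), p(p(a))))))))  →  p(p(p(g(p(p(c)), g(p(p(p(a))), p(p(a)))))))   [R1 at 1.1.1.2.2]
6. p(p(p(g(p(p(c)), g(p(p(p(a))), p(p(a)))))))  →  p(p(p(g(p(p(c)), p(p(a))))))   [R1 at 1.1.1.2]
7. p(p(p(g(p(p(c)), p(p(a))))))  →  p(p(p(p(c))))   [R1 at 1.1.1]

yes — NF(t₁) = p(p(p(p(c)))), NF(t₂) = p(p(p(p(c))))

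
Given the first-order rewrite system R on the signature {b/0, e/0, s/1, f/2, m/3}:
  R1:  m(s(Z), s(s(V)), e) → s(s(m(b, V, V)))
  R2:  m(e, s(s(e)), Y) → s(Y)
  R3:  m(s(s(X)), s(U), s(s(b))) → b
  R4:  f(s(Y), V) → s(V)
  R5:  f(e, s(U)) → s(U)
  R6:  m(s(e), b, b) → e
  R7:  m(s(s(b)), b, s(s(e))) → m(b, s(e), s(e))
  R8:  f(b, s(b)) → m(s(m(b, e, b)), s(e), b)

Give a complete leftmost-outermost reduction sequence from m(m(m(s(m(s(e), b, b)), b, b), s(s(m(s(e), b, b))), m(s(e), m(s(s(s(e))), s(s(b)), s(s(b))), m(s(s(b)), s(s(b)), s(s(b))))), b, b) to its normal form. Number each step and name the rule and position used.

1. m(m(m(s(m(s(e), b, b)), b, b), s(s(m(s(e), b, b))), m(s(e), m(s(s(s(e))), s(s(b)), s(s(b))), m(s(s(b)), s(s(b)), s(s(b))))), b, b)  →  m(m(m(s(e), b, b), s(s(m(s(e), b, b))), m(s(e), m(s(s(s(e))), s(s(b)), s(s(b))), m(s(s(b)), s(s(b)), s(s(b))))), b, b)   [R6 at 1.1.1.1]
2. m(m(m(s(e), b, b), s(s(m(s(e), b, b))), m(s(e), m(s(s(s(e))), s(s(b)), s(s(b))), m(s(s(b)), s(s(b)), s(s(b))))), b, b)  →  m(m(e, s(s(m(s(e), b, b))), m(s(e), m(s(s(s(e))), s(s(b)), s(s(b))), m(s(s(b)), s(s(b)), s(s(b))))), b, b)   [R6 at 1.1]
3. m(m(e, s(s(m(s(e), b, b))), m(s(e), m(s(s(s(e))), s(s(b)), s(s(b))), m(s(s(b)), s(s(b)), s(s(b))))), b, b)  →  m(m(e, s(s(e)), m(s(e), m(s(s(s(e))), s(s(b)), s(s(b))), m(s(s(b)), s(s(b)), s(s(b))))), b, b)   [R6 at 1.2.1.1]
4. m(m(e, s(s(e)), m(s(e), m(s(s(s(e))), s(s(b)), s(s(b))), m(s(s(b)), s(s(b)), s(s(b))))), b, b)  →  m(s(m(s(e), m(s(s(s(e))), s(s(b)), s(s(b))), m(s(s(b)), s(s(b)), s(s(b))))), b, b)   [R2 at 1]
5. m(s(m(s(e), m(s(s(s(e))), s(s(b)), s(s(b))), m(s(s(b)), s(s(b)), s(s(b))))), b, b)  →  m(s(m(s(e), b, m(s(s(b)), s(s(b)), s(s(b))))), b, b)   [R3 at 1.1.2]
6. m(s(m(s(e), b, m(s(s(b)), s(s(b)), s(s(b))))), b, b)  →  m(s(m(s(e), b, b)), b, b)   [R3 at 1.1.3]
7. m(s(m(s(e), b, b)), b, b)  →  m(s(e), b, b)   [R6 at 1.1]
8. m(s(e), b, b)  →  e   [R6 at ε]

e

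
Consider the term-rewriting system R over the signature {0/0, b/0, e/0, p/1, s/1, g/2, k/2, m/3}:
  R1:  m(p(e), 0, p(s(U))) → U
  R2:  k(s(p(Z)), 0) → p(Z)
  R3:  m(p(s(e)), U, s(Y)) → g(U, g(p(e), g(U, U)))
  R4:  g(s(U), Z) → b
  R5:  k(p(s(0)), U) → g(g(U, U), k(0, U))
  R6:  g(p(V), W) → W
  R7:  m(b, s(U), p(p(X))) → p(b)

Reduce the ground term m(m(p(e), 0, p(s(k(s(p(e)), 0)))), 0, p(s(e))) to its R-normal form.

1. m(m(p(e), 0, p(s(k(s(p(e)), 0)))), 0, p(s(e)))  →  m(k(s(p(e)), 0), 0, p(s(e)))   [R1 at 1]
2. m(k(s(p(e)), 0), 0, p(s(e)))  →  m(p(e), 0, p(s(e)))   [R2 at 1]
3. m(p(e), 0, p(s(e)))  →  e   [R1 at ε]

e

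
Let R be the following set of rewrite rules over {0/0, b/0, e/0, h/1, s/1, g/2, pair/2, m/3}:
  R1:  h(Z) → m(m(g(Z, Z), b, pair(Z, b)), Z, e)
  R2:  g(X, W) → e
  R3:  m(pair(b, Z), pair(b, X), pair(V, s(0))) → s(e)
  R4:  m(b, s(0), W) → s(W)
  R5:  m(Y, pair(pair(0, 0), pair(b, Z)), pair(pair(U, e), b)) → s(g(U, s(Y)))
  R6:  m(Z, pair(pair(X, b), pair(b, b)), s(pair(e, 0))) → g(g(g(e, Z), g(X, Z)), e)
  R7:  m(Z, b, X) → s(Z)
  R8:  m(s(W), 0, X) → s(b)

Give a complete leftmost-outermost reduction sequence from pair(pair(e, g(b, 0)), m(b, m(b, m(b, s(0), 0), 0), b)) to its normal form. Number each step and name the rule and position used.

pair(pair(e, e), s(b))

1. pair(pair(e, g(b, 0)), m(b, m(b, m(b, s(0), 0), 0), b))  →  pair(pair(e, e), m(b, m(b, m(b, s(0), 0), 0), b))   [R2 at 1.2]
2. pair(pair(e, e), m(b, m(b, m(b, s(0), 0), 0), b))  →  pair(pair(e, e), m(b, m(b, s(0), 0), b))   [R4 at 2.2.2]
3. pair(pair(e, e), m(b, m(b, s(0), 0), b))  →  pair(pair(e, e), m(b, s(0), b))   [R4 at 2.2]
4. pair(pair(e, e), m(b, s(0), b))  →  pair(pair(e, e), s(b))   [R4 at 2]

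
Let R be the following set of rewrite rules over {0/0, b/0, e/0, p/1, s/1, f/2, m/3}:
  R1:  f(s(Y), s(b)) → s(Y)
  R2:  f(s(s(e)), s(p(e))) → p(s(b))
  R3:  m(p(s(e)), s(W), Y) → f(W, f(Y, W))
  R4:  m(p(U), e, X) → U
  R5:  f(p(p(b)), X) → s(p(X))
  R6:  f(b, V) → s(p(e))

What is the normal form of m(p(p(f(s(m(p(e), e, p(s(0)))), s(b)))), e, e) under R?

1. m(p(p(f(s(m(p(e), e, p(s(0)))), s(b)))), e, e)  →  p(f(s(m(p(e), e, p(s(0)))), s(b)))   [R4 at ε]
2. p(f(s(m(p(e), e, p(s(0)))), s(b)))  →  p(s(m(p(e), e, p(s(0)))))   [R1 at 1]
3. p(s(m(p(e), e, p(s(0)))))  →  p(s(e))   [R4 at 1.1]

p(s(e))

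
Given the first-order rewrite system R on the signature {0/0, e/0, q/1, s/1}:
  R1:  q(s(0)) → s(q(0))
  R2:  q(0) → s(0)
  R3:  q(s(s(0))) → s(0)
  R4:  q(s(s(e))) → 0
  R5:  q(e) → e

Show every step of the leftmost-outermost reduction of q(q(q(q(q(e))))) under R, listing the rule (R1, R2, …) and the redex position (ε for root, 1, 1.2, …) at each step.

e

1. q(q(q(q(q(e)))))  →  q(q(q(q(e))))   [R5 at 1.1.1.1]
2. q(q(q(q(e))))  →  q(q(q(e)))   [R5 at 1.1.1]
3. q(q(q(e)))  →  q(q(e))   [R5 at 1.1]
4. q(q(e))  →  q(e)   [R5 at 1]
5. q(e)  →  e   [R5 at ε]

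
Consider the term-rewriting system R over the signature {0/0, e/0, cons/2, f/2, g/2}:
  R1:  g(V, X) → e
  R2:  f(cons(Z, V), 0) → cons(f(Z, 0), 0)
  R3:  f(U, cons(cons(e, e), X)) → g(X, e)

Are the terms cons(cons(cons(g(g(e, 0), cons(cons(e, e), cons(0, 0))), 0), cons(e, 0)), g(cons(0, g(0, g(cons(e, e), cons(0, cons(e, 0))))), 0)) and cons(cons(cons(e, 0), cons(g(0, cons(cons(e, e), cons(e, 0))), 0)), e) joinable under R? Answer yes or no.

Reduce t₁ = cons(cons(cons(g(g(e, 0), cons(cons(e, e), cons(0, 0))), 0), cons(e, 0)), g(cons(0, g(0, g(cons(e, e), cons(0, cons(e, 0))))), 0)):
1. cons(cons(cons(g(g(e, 0), cons(cons(e, e), cons(0, 0))), 0), cons(e, 0)), g(cons(0, g(0, g(cons(e, e), cons(0, cons(e, 0))))), 0))  →  cons(cons(cons(e, 0), cons(e, 0)), g(cons(0, g(0, g(cons(e, e), cons(0, cons(e, 0))))), 0))   [R1 at 1.1.1]
2. cons(cons(cons(e, 0), cons(e, 0)), g(cons(0, g(0, g(cons(e, e), cons(0, cons(e, 0))))), 0))  →  cons(cons(cons(e, 0), cons(e, 0)), e)   [R1 at 2]

Reduce t₂ = cons(cons(cons(e, 0), cons(g(0, cons(cons(e, e), cons(e, 0))), 0)), e):
1. cons(cons(cons(e, 0), cons(g(0, cons(cons(e, e), cons(e, 0))), 0)), e)  →  cons(cons(cons(e, 0), cons(e, 0)), e)   [R1 at 1.2.1]

yes — NF(t₁) = cons(cons(cons(e, 0), cons(e, 0)), e), NF(t₂) = cons(cons(cons(e, 0), cons(e, 0)), e)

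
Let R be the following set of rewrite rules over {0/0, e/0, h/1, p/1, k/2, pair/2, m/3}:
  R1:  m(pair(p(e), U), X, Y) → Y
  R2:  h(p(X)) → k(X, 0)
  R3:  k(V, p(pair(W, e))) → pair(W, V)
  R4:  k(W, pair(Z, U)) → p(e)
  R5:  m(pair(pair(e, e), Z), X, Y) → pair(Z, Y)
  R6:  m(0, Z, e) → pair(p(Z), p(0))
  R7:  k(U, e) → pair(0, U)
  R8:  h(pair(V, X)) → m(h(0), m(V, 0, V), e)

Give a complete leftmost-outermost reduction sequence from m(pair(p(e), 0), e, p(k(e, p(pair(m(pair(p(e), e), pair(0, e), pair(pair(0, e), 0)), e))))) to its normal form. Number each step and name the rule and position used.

1. m(pair(p(e), 0), e, p(k(e, p(pair(m(pair(p(e), e), pair(0, e), pair(pair(0, e), 0)), e)))))  →  p(k(e, p(pair(m(pair(p(e), e), pair(0, e), pair(pair(0, e), 0)), e))))   [R1 at ε]
2. p(k(e, p(pair(m(pair(p(e), e), pair(0, e), pair(pair(0, e), 0)), e))))  →  p(pair(m(pair(p(e), e), pair(0, e), pair(pair(0, e), 0)), e))   [R3 at 1]
3. p(pair(m(pair(p(e), e), pair(0, e), pair(pair(0, e), 0)), e))  →  p(pair(pair(pair(0, e), 0), e))   [R1 at 1.1]

p(pair(pair(pair(0, e), 0), e))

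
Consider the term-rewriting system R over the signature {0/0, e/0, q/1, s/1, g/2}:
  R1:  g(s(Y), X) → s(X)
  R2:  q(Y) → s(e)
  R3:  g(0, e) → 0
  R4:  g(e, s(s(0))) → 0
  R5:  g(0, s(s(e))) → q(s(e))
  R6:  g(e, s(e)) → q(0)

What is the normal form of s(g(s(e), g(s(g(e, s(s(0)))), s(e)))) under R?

s(s(s(s(e))))

1. s(g(s(e), g(s(g(e, s(s(0)))), s(e))))  →  s(s(g(s(g(e, s(s(0)))), s(e))))   [R1 at 1]
2. s(s(g(s(g(e, s(s(0)))), s(e))))  →  s(s(s(s(e))))   [R1 at 1.1]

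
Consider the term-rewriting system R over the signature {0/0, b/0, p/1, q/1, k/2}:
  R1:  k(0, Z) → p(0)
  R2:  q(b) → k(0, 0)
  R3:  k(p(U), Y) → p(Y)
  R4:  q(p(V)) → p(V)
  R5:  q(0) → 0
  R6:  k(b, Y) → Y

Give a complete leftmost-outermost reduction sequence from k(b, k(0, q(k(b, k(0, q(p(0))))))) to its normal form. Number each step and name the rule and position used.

p(0)

1. k(b, k(0, q(k(b, k(0, q(p(0)))))))  →  k(0, q(k(b, k(0, q(p(0))))))   [R6 at ε]
2. k(0, q(k(b, k(0, q(p(0))))))  →  p(0)   [R1 at ε]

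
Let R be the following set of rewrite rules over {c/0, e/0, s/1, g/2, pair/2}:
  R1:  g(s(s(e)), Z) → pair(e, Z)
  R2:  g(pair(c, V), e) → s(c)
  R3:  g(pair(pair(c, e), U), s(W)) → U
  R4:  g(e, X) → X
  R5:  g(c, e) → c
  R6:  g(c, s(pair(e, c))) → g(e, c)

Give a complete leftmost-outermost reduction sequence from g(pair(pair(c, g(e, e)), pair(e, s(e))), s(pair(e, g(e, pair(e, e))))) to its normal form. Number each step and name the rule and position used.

pair(e, s(e))

1. g(pair(pair(c, g(e, e)), pair(e, s(e))), s(pair(e, g(e, pair(e, e)))))  →  g(pair(pair(c, e), pair(e, s(e))), s(pair(e, g(e, pair(e, e)))))   [R4 at 1.1.2]
2. g(pair(pair(c, e), pair(e, s(e))), s(pair(e, g(e, pair(e, e)))))  →  pair(e, s(e))   [R3 at ε]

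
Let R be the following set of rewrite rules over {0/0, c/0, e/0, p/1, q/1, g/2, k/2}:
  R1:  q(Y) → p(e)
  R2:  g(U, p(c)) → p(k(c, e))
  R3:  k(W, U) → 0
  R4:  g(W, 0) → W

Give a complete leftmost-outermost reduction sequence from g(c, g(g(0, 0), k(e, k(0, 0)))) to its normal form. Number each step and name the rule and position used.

c

1. g(c, g(g(0, 0), k(e, k(0, 0))))  →  g(c, g(0, k(e, k(0, 0))))   [R4 at 2.1]
2. g(c, g(0, k(e, k(0, 0))))  →  g(c, g(0, 0))   [R3 at 2.2]
3. g(c, g(0, 0))  →  g(c, 0)   [R4 at 2]
4. g(c, 0)  →  c   [R4 at ε]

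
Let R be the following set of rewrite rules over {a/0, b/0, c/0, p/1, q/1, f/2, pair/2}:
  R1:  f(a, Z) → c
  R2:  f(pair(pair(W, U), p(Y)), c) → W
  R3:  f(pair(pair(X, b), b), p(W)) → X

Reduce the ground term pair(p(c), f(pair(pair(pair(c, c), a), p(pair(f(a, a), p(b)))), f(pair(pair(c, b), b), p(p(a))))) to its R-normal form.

1. pair(p(c), f(pair(pair(pair(c, c), a), p(pair(f(a, a), p(b)))), f(pair(pair(c, b), b), p(p(a)))))  →  pair(p(c), f(pair(pair(pair(c, c), a), p(pair(c, p(b)))), f(pair(pair(c, b), b), p(p(a)))))   [R1 at 2.1.2.1.1]
2. pair(p(c), f(pair(pair(pair(c, c), a), p(pair(c, p(b)))), f(pair(pair(c, b), b), p(p(a)))))  →  pair(p(c), f(pair(pair(pair(c, c), a), p(pair(c, p(b)))), c))   [R3 at 2.2]
3. pair(p(c), f(pair(pair(pair(c, c), a), p(pair(c, p(b)))), c))  →  pair(p(c), pair(c, c))   [R2 at 2]

pair(p(c), pair(c, c))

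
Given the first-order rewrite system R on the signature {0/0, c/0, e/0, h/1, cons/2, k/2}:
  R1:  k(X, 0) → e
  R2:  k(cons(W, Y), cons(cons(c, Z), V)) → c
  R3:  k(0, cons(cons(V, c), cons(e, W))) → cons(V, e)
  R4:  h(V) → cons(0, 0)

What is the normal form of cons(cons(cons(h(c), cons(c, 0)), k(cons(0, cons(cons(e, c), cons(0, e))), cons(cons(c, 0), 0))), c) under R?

1. cons(cons(cons(h(c), cons(c, 0)), k(cons(0, cons(cons(e, c), cons(0, e))), cons(cons(c, 0), 0))), c)  →  cons(cons(cons(cons(0, 0), cons(c, 0)), k(cons(0, cons(cons(e, c), cons(0, e))), cons(cons(c, 0), 0))), c)   [R4 at 1.1.1]
2. cons(cons(cons(cons(0, 0), cons(c, 0)), k(cons(0, cons(cons(e, c), cons(0, e))), cons(cons(c, 0), 0))), c)  →  cons(cons(cons(cons(0, 0), cons(c, 0)), c), c)   [R2 at 1.2]

cons(cons(cons(cons(0, 0), cons(c, 0)), c), c)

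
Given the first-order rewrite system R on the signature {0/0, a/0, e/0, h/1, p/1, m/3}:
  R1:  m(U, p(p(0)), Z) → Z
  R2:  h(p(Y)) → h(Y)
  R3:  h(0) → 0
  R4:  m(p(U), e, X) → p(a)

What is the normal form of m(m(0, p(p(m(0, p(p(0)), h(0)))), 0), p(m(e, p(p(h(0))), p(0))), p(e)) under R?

p(e)

1. m(m(0, p(p(m(0, p(p(0)), h(0)))), 0), p(m(e, p(p(h(0))), p(0))), p(e))  →  m(m(0, p(p(h(0))), 0), p(m(e, p(p(h(0))), p(0))), p(e))   [R1 at 1.2.1.1]
2. m(m(0, p(p(h(0))), 0), p(m(e, p(p(h(0))), p(0))), p(e))  →  m(m(0, p(p(0)), 0), p(m(e, p(p(h(0))), p(0))), p(e))   [R3 at 1.2.1.1]
3. m(m(0, p(p(0)), 0), p(m(e, p(p(h(0))), p(0))), p(e))  →  m(0, p(m(e, p(p(h(0))), p(0))), p(e))   [R1 at 1]
4. m(0, p(m(e, p(p(h(0))), p(0))), p(e))  →  m(0, p(m(e, p(p(0)), p(0))), p(e))   [R3 at 2.1.2.1.1]
5. m(0, p(m(e, p(p(0)), p(0))), p(e))  →  m(0, p(p(0)), p(e))   [R1 at 2.1]
6. m(0, p(p(0)), p(e))  →  p(e)   [R1 at ε]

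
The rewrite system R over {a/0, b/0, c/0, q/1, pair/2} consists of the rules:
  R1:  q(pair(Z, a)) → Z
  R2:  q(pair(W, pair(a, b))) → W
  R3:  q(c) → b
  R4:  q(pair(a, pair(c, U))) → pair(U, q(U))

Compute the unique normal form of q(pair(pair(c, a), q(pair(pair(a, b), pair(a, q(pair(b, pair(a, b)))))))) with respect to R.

pair(c, a)

1. q(pair(pair(c, a), q(pair(pair(a, b), pair(a, q(pair(b, pair(a, b))))))))  →  q(pair(pair(c, a), q(pair(pair(a, b), pair(a, b)))))   [R2 at 1.2.1.2.2]
2. q(pair(pair(c, a), q(pair(pair(a, b), pair(a, b)))))  →  q(pair(pair(c, a), pair(a, b)))   [R2 at 1.2]
3. q(pair(pair(c, a), pair(a, b)))  →  pair(c, a)   [R2 at ε]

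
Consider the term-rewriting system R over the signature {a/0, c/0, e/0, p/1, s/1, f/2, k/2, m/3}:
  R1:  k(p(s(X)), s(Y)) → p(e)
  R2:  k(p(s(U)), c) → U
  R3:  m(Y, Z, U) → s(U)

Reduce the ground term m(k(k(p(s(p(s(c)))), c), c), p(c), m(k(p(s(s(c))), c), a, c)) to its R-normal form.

s(s(c))

1. m(k(k(p(s(p(s(c)))), c), c), p(c), m(k(p(s(s(c))), c), a, c))  →  s(m(k(p(s(s(c))), c), a, c))   [R3 at ε]
2. s(m(k(p(s(s(c))), c), a, c))  →  s(s(c))   [R3 at 1]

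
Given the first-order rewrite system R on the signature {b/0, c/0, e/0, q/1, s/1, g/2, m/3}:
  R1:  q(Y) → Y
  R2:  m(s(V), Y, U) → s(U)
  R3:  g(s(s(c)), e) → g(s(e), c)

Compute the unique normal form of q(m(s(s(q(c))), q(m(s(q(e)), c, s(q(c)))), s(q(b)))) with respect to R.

s(s(b))

1. q(m(s(s(q(c))), q(m(s(q(e)), c, s(q(c)))), s(q(b))))  →  m(s(s(q(c))), q(m(s(q(e)), c, s(q(c)))), s(q(b)))   [R1 at ε]
2. m(s(s(q(c))), q(m(s(q(e)), c, s(q(c)))), s(q(b)))  →  s(s(q(b)))   [R2 at ε]
3. s(s(q(b)))  →  s(s(b))   [R1 at 1.1]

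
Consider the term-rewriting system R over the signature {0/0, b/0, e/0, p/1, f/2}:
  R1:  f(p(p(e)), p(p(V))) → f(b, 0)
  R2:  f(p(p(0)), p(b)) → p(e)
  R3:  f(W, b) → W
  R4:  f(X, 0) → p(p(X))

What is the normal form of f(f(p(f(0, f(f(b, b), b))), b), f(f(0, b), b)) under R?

1. f(f(p(f(0, f(f(b, b), b))), b), f(f(0, b), b))  →  f(p(f(0, f(f(b, b), b))), f(f(0, b), b))   [R3 at 1]
2. f(p(f(0, f(f(b, b), b))), f(f(0, b), b))  →  f(p(f(0, f(b, b))), f(f(0, b), b))   [R3 at 1.1.2]
3. f(p(f(0, f(b, b))), f(f(0, b), b))  →  f(p(f(0, b)), f(f(0, b), b))   [R3 at 1.1.2]
4. f(p(f(0, b)), f(f(0, b), b))  →  f(p(0), f(f(0, b), b))   [R3 at 1.1]
5. f(p(0), f(f(0, b), b))  →  f(p(0), f(0, b))   [R3 at 2]
6. f(p(0), f(0, b))  →  f(p(0), 0)   [R3 at 2]
7. f(p(0), 0)  →  p(p(p(0)))   [R4 at ε]

p(p(p(0)))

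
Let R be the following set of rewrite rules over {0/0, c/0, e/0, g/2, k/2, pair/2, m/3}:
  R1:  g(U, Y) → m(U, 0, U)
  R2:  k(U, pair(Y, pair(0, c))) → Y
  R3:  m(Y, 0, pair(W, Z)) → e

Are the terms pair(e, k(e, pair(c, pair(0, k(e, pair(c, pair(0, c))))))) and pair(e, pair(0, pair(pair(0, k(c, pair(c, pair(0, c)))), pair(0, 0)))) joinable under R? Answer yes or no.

Reduce t₁ = pair(e, k(e, pair(c, pair(0, k(e, pair(c, pair(0, c))))))):
1. pair(e, k(e, pair(c, pair(0, k(e, pair(c, pair(0, c)))))))  →  pair(e, k(e, pair(c, pair(0, c))))   [R2 at 2.2.2.2]
2. pair(e, k(e, pair(c, pair(0, c))))  →  pair(e, c)   [R2 at 2]

Reduce t₂ = pair(e, pair(0, pair(pair(0, k(c, pair(c, pair(0, c)))), pair(0, 0)))):
1. pair(e, pair(0, pair(pair(0, k(c, pair(c, pair(0, c)))), pair(0, 0))))  →  pair(e, pair(0, pair(pair(0, c), pair(0, 0))))   [R2 at 2.2.1.2]

no — NF(t₁) = pair(e, c), NF(t₂) = pair(e, pair(0, pair(pair(0, c), pair(0, 0))))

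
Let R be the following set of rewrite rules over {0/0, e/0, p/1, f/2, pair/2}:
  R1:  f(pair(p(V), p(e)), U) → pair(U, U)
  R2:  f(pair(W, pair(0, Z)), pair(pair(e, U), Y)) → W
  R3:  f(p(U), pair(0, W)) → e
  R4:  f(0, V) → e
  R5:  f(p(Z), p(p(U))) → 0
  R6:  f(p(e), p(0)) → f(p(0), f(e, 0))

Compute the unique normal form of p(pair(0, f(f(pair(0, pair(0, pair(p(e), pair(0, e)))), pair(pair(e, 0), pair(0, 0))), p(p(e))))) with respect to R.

1. p(pair(0, f(f(pair(0, pair(0, pair(p(e), pair(0, e)))), pair(pair(e, 0), pair(0, 0))), p(p(e)))))  →  p(pair(0, f(0, p(p(e)))))   [R2 at 1.2.1]
2. p(pair(0, f(0, p(p(e)))))  →  p(pair(0, e))   [R4 at 1.2]

p(pair(0, e))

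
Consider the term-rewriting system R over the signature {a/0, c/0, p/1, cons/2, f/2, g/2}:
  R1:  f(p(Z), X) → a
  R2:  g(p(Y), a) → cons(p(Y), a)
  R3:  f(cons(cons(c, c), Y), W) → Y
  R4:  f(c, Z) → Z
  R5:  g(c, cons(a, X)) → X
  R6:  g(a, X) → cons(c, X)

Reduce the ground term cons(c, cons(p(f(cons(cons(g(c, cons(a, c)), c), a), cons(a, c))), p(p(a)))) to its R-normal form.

cons(c, cons(p(a), p(p(a))))

1. cons(c, cons(p(f(cons(cons(g(c, cons(a, c)), c), a), cons(a, c))), p(p(a))))  →  cons(c, cons(p(f(cons(cons(c, c), a), cons(a, c))), p(p(a))))   [R5 at 2.1.1.1.1.1]
2. cons(c, cons(p(f(cons(cons(c, c), a), cons(a, c))), p(p(a))))  →  cons(c, cons(p(a), p(p(a))))   [R3 at 2.1.1]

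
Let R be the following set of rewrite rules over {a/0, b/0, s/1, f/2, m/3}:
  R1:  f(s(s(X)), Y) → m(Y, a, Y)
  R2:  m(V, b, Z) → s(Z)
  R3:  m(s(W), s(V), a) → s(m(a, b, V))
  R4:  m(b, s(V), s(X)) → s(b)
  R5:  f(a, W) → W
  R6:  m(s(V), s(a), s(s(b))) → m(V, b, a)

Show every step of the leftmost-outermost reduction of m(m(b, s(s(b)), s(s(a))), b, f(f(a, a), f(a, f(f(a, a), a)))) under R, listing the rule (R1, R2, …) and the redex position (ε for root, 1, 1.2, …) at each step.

1. m(m(b, s(s(b)), s(s(a))), b, f(f(a, a), f(a, f(f(a, a), a))))  →  s(f(f(a, a), f(a, f(f(a, a), a))))   [R2 at ε]
2. s(f(f(a, a), f(a, f(f(a, a), a))))  →  s(f(a, f(a, f(f(a, a), a))))   [R5 at 1.1]
3. s(f(a, f(a, f(f(a, a), a))))  →  s(f(a, f(f(a, a), a)))   [R5 at 1]
4. s(f(a, f(f(a, a), a)))  →  s(f(f(a, a), a))   [R5 at 1]
5. s(f(f(a, a), a))  →  s(f(a, a))   [R5 at 1.1]
6. s(f(a, a))  →  s(a)   [R5 at 1]

s(a)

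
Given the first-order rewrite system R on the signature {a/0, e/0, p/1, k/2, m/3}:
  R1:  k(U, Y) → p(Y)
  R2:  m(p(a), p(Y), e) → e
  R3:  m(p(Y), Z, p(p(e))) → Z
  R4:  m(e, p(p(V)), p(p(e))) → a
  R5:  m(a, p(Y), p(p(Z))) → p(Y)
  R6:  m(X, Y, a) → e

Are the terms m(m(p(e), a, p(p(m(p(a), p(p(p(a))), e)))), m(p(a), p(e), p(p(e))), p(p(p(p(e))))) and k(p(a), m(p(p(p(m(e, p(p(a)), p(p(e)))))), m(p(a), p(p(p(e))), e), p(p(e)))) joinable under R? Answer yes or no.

Reduce t₁ = m(m(p(e), a, p(p(m(p(a), p(p(p(a))), e)))), m(p(a), p(e), p(p(e))), p(p(p(p(e))))):
1. m(m(p(e), a, p(p(m(p(a), p(p(p(a))), e)))), m(p(a), p(e), p(p(e))), p(p(p(p(e)))))  →  m(m(p(e), a, p(p(e))), m(p(a), p(e), p(p(e))), p(p(p(p(e)))))   [R2 at 1.3.1.1]
2. m(m(p(e), a, p(p(e))), m(p(a), p(e), p(p(e))), p(p(p(p(e)))))  →  m(a, m(p(a), p(e), p(p(e))), p(p(p(p(e)))))   [R3 at 1]
3. m(a, m(p(a), p(e), p(p(e))), p(p(p(p(e)))))  →  m(a, p(e), p(p(p(p(e)))))   [R3 at 2]
4. m(a, p(e), p(p(p(p(e)))))  →  p(e)   [R5 at ε]

Reduce t₂ = k(p(a), m(p(p(p(m(e, p(p(a)), p(p(e)))))), m(p(a), p(p(p(e))), e), p(p(e)))):
1. k(p(a), m(p(p(p(m(e, p(p(a)), p(p(e)))))), m(p(a), p(p(p(e))), e), p(p(e))))  →  p(m(p(p(p(m(e, p(p(a)), p(p(e)))))), m(p(a), p(p(p(e))), e), p(p(e))))   [R1 at ε]
2. p(m(p(p(p(m(e, p(p(a)), p(p(e)))))), m(p(a), p(p(p(e))), e), p(p(e))))  →  p(m(p(a), p(p(p(e))), e))   [R3 at 1]
3. p(m(p(a), p(p(p(e))), e))  →  p(e)   [R2 at 1]

yes — NF(t₁) = p(e), NF(t₂) = p(e)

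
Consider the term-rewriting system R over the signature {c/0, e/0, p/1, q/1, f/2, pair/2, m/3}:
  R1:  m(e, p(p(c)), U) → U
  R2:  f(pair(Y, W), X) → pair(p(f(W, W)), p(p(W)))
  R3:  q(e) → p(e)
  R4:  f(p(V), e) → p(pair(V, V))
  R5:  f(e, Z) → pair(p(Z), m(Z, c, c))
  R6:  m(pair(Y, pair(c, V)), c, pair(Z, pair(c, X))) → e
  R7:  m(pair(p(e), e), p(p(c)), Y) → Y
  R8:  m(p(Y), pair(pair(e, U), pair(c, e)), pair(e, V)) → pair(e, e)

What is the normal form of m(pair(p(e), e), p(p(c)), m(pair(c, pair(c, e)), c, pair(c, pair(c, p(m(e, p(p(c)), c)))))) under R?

1. m(pair(p(e), e), p(p(c)), m(pair(c, pair(c, e)), c, pair(c, pair(c, p(m(e, p(p(c)), c))))))  →  m(pair(c, pair(c, e)), c, pair(c, pair(c, p(m(e, p(p(c)), c)))))   [R7 at ε]
2. m(pair(c, pair(c, e)), c, pair(c, pair(c, p(m(e, p(p(c)), c)))))  →  e   [R6 at ε]

e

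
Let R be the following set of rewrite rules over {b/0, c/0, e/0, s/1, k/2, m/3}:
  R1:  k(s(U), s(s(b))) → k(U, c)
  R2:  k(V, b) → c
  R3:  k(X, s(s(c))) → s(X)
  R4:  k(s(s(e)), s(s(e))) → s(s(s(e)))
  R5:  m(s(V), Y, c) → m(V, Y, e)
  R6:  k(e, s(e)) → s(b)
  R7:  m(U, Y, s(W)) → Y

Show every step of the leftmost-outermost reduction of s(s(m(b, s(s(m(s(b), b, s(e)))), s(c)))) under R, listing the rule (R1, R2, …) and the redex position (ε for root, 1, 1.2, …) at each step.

s(s(s(s(b))))

1. s(s(m(b, s(s(m(s(b), b, s(e)))), s(c))))  →  s(s(s(s(m(s(b), b, s(e))))))   [R7 at 1.1]
2. s(s(s(s(m(s(b), b, s(e))))))  →  s(s(s(s(b))))   [R7 at 1.1.1.1]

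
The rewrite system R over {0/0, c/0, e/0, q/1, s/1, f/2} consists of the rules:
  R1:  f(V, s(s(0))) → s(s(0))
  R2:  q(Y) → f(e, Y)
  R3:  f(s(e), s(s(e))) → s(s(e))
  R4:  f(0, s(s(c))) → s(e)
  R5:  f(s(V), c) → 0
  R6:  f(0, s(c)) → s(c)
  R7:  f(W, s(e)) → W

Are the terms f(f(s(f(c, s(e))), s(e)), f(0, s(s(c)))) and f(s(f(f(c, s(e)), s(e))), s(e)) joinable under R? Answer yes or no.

Reduce t₁ = f(f(s(f(c, s(e))), s(e)), f(0, s(s(c)))):
1. f(f(s(f(c, s(e))), s(e)), f(0, s(s(c))))  →  f(s(f(c, s(e))), f(0, s(s(c))))   [R7 at 1]
2. f(s(f(c, s(e))), f(0, s(s(c))))  →  f(s(c), f(0, s(s(c))))   [R7 at 1.1]
3. f(s(c), f(0, s(s(c))))  →  f(s(c), s(e))   [R4 at 2]
4. f(s(c), s(e))  →  s(c)   [R7 at ε]

Reduce t₂ = f(s(f(f(c, s(e)), s(e))), s(e)):
1. f(s(f(f(c, s(e)), s(e))), s(e))  →  s(f(f(c, s(e)), s(e)))   [R7 at ε]
2. s(f(f(c, s(e)), s(e)))  →  s(f(c, s(e)))   [R7 at 1]
3. s(f(c, s(e)))  →  s(c)   [R7 at 1]

yes — NF(t₁) = s(c), NF(t₂) = s(c)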